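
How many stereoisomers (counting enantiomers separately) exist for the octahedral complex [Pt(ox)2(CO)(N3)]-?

3

The six octahedral sites form three mutually perpendicular trans pairs.
Each ox is bidentate and must span two cis positions.
There are 2 geometric isomers: CO and N3 mutually trans; CO and N3 mutually cis (chiral).
One of these lacks any improper symmetry element and so occurs as an enantiomeric pair, giving 2 + 1 = 3 stereoisomers in total.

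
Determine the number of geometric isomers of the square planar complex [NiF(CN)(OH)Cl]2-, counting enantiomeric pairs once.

A square has two trans pairs of vertices; adjacent vertices are cis.
Systematic placement gives 3 geometric isomers: (CN/F trans, Cl/OH trans); (CN/OH trans, Cl/F trans); (CN/Cl trans, F/OH trans).

3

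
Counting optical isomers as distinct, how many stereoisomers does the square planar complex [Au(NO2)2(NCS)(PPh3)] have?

2

Working through the distinct placements yields 2 geometric isomers: NO2 cis; NO2 trans.
Each arrangement has an internal mirror plane or centre of symmetry, so none is chiral.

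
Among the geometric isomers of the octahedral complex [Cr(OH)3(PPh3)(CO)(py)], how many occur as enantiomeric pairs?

1

An octahedron has six vertices in three trans pairs; every non-trans pair is cis.
There are 4 geometric isomers: OH mer (3 arrangements); OH fac (chiral).
One of these lacks any improper symmetry element and so occurs as an enantiomeric pair, giving 4 + 1 = 5 stereoisomers in total.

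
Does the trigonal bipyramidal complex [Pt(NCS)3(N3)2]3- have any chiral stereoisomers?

no

In a trigonal bipyramid the two axial positions differ from the three equatorial ones.
Working through the distinct placements yields 3 geometric isomers: N3 both axial; N3 one axial, one equatorial; N3 both equatorial.
Each arrangement has an internal mirror plane or centre of symmetry, so none is chiral.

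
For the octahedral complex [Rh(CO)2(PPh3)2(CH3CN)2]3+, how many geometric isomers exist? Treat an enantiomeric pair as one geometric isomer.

There are 5 geometric isomers: CO trans, PPh3 trans, CH3CN trans; CO cis, PPh3 cis, CH3CN trans; CO cis, PPh3 trans, CH3CN cis; CO cis, PPh3 cis, CH3CN cis (chiral); CO trans, PPh3 cis, CH3CN cis.

5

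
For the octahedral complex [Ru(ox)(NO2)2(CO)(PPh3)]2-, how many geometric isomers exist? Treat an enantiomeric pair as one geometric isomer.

Each ox is bidentate and must span two cis positions.
Systematic placement gives 4 geometric isomers: NO2 cis (3 arrangements, 2 chiral); NO2 trans.

4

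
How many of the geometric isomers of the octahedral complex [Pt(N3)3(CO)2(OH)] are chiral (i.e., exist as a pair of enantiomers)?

0

In an octahedral complex each vertex has one trans partner and four cis neighbours.
The distinct arrangements are (3 in all): N3 mer, CO trans; N3 fac, CO cis; N3 mer, CO cis.
Each arrangement has an internal mirror plane or centre of symmetry, so none is chiral.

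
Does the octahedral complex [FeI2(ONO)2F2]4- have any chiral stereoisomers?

Working through the distinct placements yields 5 geometric isomers: I trans, ONO trans, F trans; I cis, ONO cis, F trans; I cis, ONO trans, F cis; I cis, ONO cis, F cis (chiral); I trans, ONO cis, F cis.
One of these lacks any improper symmetry element and so occurs as an enantiomeric pair, giving 5 + 1 = 6 stereoisomers in total.

yes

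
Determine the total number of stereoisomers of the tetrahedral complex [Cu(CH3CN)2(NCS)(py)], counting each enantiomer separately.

In a tetrahedral complex all four positions are equivalent and every pair of ligands is adjacent — there is no cis/trans distinction.
Only one geometric arrangement is possible.

1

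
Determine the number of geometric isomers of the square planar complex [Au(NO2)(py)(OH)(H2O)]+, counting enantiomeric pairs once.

In a square planar complex each vertex has one trans partner and two cis neighbours.
There are 3 geometric isomers: (H2O/OH trans, NO2/py trans); (H2O/py trans, NO2/OH trans); (H2O/NO2 trans, OH/py trans).

3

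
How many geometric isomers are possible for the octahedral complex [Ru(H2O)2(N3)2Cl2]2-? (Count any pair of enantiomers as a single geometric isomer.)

5

In an octahedral complex each vertex has one trans partner and four cis neighbours.
The distinct arrangements are (5 in all): H2O trans, N3 trans, Cl trans; H2O cis, N3 cis, Cl trans; H2O cis, N3 trans, Cl cis; H2O cis, N3 cis, Cl cis (chiral); H2O trans, N3 cis, Cl cis.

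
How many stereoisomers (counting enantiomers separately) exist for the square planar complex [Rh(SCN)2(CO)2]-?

2

In a square planar complex each vertex has one trans partner and two cis neighbours.
Systematic placement gives 2 geometric isomers: SCN cis; SCN trans.
Each arrangement has an internal mirror plane or centre of symmetry, so none is chiral.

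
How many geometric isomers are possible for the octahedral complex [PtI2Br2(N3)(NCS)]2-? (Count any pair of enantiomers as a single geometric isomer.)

Working through the distinct placements yields 6 geometric isomers: I trans, Br trans; I cis, Br trans; I cis, Br cis (3 arrangements, 2 chiral); I trans, Br cis.

6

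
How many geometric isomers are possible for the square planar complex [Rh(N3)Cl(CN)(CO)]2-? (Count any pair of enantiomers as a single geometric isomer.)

3

In a square planar complex each vertex has one trans partner and two cis neighbours.
Systematic placement gives 3 geometric isomers: (CN/Cl trans, CO/N3 trans); (CN/N3 trans, CO/Cl trans); (CN/CO trans, Cl/N3 trans).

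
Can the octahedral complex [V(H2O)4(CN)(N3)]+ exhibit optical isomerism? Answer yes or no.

In an octahedral complex each vertex has one trans partner and four cis neighbours.
Working through the distinct placements yields 2 geometric isomers: CN and N3 mutually cis; CN and N3 mutually trans.
Each arrangement has an internal mirror plane or centre of symmetry, so none is chiral.

no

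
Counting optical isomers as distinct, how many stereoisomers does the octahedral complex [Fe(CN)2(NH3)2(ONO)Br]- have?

An octahedron has six vertices in three trans pairs; every non-trans pair is cis.
The distinct arrangements are (6 in all): CN cis, NH3 cis (3 arrangements, 2 chiral); CN cis, NH3 trans; CN trans, NH3 cis; CN trans, NH3 trans.
Of these, 2 lack any improper symmetry element and so occur as enantiomeric pairs, giving 6 + 2 = 8 stereoisomers in total.

8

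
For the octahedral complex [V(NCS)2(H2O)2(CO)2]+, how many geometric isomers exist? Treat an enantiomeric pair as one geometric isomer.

In an octahedral complex each vertex has one trans partner and four cis neighbours.
There are 5 geometric isomers: NCS trans, H2O trans, CO trans; NCS cis, H2O cis, CO trans; NCS trans, H2O cis, CO cis; NCS cis, H2O cis, CO cis (chiral); NCS cis, H2O trans, CO cis.

5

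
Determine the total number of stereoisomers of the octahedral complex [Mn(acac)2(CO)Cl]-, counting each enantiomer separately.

The six octahedral sites form three mutually perpendicular trans pairs.
Each acac is bidentate and must span two cis positions.
The distinct arrangements are (2 in all): CO and Cl mutually trans; CO and Cl mutually cis (chiral).
One of these lacks any improper symmetry element and so occurs as an enantiomeric pair, giving 2 + 1 = 3 stereoisomers in total.

3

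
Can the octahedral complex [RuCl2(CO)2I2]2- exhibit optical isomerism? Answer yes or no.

yes

Systematic placement gives 5 geometric isomers: Cl trans, CO trans, I trans; Cl cis, CO trans, I cis; Cl cis, CO cis, I trans; Cl cis, CO cis, I cis (chiral); Cl trans, CO cis, I cis.
One of these lacks any improper symmetry element and so occurs as an enantiomeric pair, giving 5 + 1 = 6 stereoisomers in total.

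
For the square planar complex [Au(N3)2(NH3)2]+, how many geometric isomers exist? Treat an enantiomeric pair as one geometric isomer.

2

A square has two trans pairs of vertices; adjacent vertices are cis.
Working through the distinct placements yields 2 geometric isomers: N3 cis; N3 trans.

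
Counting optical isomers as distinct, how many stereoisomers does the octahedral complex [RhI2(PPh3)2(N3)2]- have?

6

The six octahedral sites form three mutually perpendicular trans pairs.
The distinct arrangements are (5 in all): I trans, PPh3 trans, N3 trans; I trans, PPh3 cis, N3 cis; I cis, PPh3 trans, N3 cis; I cis, PPh3 cis, N3 cis (chiral); I cis, PPh3 cis, N3 trans.
One of these lacks any improper symmetry element and so occurs as an enantiomeric pair, giving 5 + 1 = 6 stereoisomers in total.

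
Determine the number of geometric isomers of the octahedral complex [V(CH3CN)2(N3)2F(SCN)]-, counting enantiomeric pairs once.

6

An octahedron has six vertices in three trans pairs; every non-trans pair is cis.
The distinct arrangements are (6 in all): CH3CN trans, N3 cis; CH3CN trans, N3 trans; CH3CN cis, N3 cis (3 arrangements, 2 chiral); CH3CN cis, N3 trans.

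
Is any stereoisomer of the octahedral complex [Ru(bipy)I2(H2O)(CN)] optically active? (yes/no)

An octahedron has six vertices in three trans pairs; every non-trans pair is cis.
Each bipy is bidentate and must span two cis positions.
Systematic placement gives 4 geometric isomers: I cis (3 arrangements, 2 chiral); I trans.
Of these, 2 lack any improper symmetry element and so occur as enantiomeric pairs, giving 4 + 2 = 6 stereoisomers in total.

yes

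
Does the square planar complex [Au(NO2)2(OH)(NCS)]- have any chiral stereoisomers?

In a square planar complex each vertex has one trans partner and two cis neighbours.
The distinct arrangements are (2 in all): NO2 cis; NO2 trans.
Each arrangement has an internal mirror plane or centre of symmetry, so none is chiral.

no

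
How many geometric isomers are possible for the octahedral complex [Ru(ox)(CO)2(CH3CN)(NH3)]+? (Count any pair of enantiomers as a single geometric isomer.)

In an octahedral complex each vertex has one trans partner and four cis neighbours.
Each ox is bidentate and must span two cis positions.
Systematic placement gives 4 geometric isomers: CO cis (3 arrangements, 2 chiral); CO trans.

4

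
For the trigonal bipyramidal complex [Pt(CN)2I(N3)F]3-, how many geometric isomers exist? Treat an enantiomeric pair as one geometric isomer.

In a trigonal bipyramid the two axial positions differ from the three equatorial ones.
Placing the ligands in turn and identifying arrangements related by rotation or reflection leaves 7 distinct geometric isomers.

7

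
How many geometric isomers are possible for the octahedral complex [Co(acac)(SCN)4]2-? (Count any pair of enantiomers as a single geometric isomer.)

1

An octahedron has six vertices in three trans pairs; every non-trans pair is cis.
Each acac is bidentate and must span two cis positions.
Only one geometric arrangement is possible.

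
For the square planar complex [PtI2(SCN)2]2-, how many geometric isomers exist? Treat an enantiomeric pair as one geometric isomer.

A square has two trans pairs of vertices; adjacent vertices are cis.
The distinct arrangements are (2 in all): I cis; I trans.

2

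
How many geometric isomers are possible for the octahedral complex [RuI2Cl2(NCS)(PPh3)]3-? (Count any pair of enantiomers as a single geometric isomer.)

In an octahedral complex each vertex has one trans partner and four cis neighbours.
Systematic placement gives 6 geometric isomers: I trans, Cl trans; I cis, Cl trans; I cis, Cl cis (3 arrangements, 2 chiral); I trans, Cl cis.

6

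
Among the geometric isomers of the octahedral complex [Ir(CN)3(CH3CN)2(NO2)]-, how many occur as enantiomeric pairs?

The six octahedral sites form three mutually perpendicular trans pairs.
The distinct arrangements are (3 in all): CN mer, CH3CN trans; CN fac, CH3CN cis; CN mer, CH3CN cis.
Each arrangement has an internal mirror plane or centre of symmetry, so none is chiral.

0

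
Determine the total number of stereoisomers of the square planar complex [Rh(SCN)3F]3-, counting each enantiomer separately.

Only one geometric arrangement is possible.

1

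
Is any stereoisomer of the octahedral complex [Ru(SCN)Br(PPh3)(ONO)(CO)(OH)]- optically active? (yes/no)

yes

An octahedron has six vertices in three trans pairs; every non-trans pair is cis.
Exhaustive case analysis gives 15 geometric isomers.
Of these, 15 lack any improper symmetry element and so occur as enantiomeric pairs, giving 15 + 15 = 30 stereoisomers in total.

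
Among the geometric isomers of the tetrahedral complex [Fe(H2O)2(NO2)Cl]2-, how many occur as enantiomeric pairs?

0

In a tetrahedral complex all four positions are equivalent and every pair of ligands is adjacent — there is no cis/trans distinction.
Only one geometric arrangement is possible.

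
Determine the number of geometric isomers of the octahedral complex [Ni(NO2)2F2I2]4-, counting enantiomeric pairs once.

An octahedron has six vertices in three trans pairs; every non-trans pair is cis.
Systematic placement gives 5 geometric isomers: NO2 trans, F trans, I trans; NO2 cis, F trans, I cis; NO2 trans, F cis, I cis; NO2 cis, F cis, I cis (chiral); NO2 cis, F cis, I trans.

5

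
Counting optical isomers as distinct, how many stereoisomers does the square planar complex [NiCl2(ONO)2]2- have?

2

Systematic placement gives 2 geometric isomers: Cl cis; Cl trans.
Each arrangement has an internal mirror plane or centre of symmetry, so none is chiral.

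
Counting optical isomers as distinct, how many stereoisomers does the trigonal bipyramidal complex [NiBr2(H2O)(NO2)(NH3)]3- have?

A trigonal bipyramid has two axial and three equatorial sites, which are chemically inequivalent.
Systematic enumeration (placing each ligand type in turn and discarding arrangements equivalent by rotation or reflection) gives 7 geometric isomers.
Of these, 3 lack any improper symmetry element and so occur as enantiomeric pairs, giving 7 + 3 = 10 stereoisomers in total.

10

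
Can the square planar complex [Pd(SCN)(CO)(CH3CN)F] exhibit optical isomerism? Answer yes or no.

no

In a square planar complex each vertex has one trans partner and two cis neighbours.
The distinct arrangements are (3 in all): (CH3CN/F trans, CO/SCN trans); (CH3CN/SCN trans, CO/F trans); (CH3CN/CO trans, F/SCN trans).
Each arrangement has an internal mirror plane or centre of symmetry, so none is chiral.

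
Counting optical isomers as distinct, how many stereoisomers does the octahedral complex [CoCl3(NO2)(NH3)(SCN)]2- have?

In an octahedral complex each vertex has one trans partner and four cis neighbours.
The distinct arrangements are (4 in all): Cl mer (3 arrangements); Cl fac (chiral).
One of these lacks any improper symmetry element and so occurs as an enantiomeric pair, giving 4 + 1 = 5 stereoisomers in total.

5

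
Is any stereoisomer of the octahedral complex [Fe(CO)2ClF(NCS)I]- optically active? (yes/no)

Exhaustive case analysis gives 9 geometric isomers.
Of these, 6 lack any improper symmetry element and so occur as enantiomeric pairs, giving 9 + 6 = 15 stereoisomers in total.

yes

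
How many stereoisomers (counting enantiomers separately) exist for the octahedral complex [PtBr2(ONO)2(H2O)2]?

6

In an octahedral complex each vertex has one trans partner and four cis neighbours.
Systematic placement gives 5 geometric isomers: Br trans, ONO trans, H2O trans; Br trans, ONO cis, H2O cis; Br cis, ONO trans, H2O cis; Br cis, ONO cis, H2O cis (chiral); Br cis, ONO cis, H2O trans.
One of these lacks any improper symmetry element and so occurs as an enantiomeric pair, giving 5 + 1 = 6 stereoisomers in total.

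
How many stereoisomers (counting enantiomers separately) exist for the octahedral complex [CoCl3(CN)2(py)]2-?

Working through the distinct placements yields 3 geometric isomers: Cl mer, CN trans; Cl fac, CN cis; Cl mer, CN cis.
Each arrangement has an internal mirror plane or centre of symmetry, so none is chiral.

3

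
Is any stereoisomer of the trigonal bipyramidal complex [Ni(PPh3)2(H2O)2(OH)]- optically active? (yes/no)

In a trigonal bipyramid the two axial positions differ from the three equatorial ones.
Exhaustive case analysis gives 5 geometric isomers.
One of these lacks any improper symmetry element and so occurs as an enantiomeric pair, giving 5 + 1 = 6 stereoisomers in total.

yes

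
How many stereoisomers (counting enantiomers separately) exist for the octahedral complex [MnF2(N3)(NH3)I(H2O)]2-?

The six octahedral sites form three mutually perpendicular trans pairs.
Systematic enumeration (placing each ligand type in turn and discarding arrangements equivalent by rotation or reflection) gives 9 geometric isomers.
Of these, 6 lack any improper symmetry element and so occur as enantiomeric pairs, giving 9 + 6 = 15 stereoisomers in total.

15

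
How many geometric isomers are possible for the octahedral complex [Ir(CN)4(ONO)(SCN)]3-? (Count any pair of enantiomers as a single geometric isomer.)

In an octahedral complex each vertex has one trans partner and four cis neighbours.
There are 2 geometric isomers: ONO and SCN mutually trans; ONO and SCN mutually cis.

2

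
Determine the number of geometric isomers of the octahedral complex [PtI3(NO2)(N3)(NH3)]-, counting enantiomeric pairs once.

The six octahedral sites form three mutually perpendicular trans pairs.
The distinct arrangements are (4 in all): I mer (3 arrangements); I fac (chiral).

4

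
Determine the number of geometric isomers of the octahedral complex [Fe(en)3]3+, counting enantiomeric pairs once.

1

The six octahedral sites form three mutually perpendicular trans pairs.
Each en is bidentate and must span two cis positions.
Only one geometric arrangement is possible; it has no improper symmetry element, so it exists as a pair of enantiomers (2 stereoisomers).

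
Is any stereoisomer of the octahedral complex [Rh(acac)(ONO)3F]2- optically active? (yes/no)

no

An octahedron has six vertices in three trans pairs; every non-trans pair is cis.
Each acac is bidentate and must span two cis positions.
The distinct arrangements are (2 in all): ONO fac; ONO mer.
Each arrangement has an internal mirror plane or centre of symmetry, so none is chiral.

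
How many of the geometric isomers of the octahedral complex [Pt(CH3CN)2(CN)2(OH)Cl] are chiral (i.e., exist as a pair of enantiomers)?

The six octahedral sites form three mutually perpendicular trans pairs.
Working through the distinct placements yields 6 geometric isomers: CH3CN trans, CN trans; CH3CN trans, CN cis; CH3CN cis, CN cis (3 arrangements, 2 chiral); CH3CN cis, CN trans.
Of these, 2 lack any improper symmetry element and so occur as enantiomeric pairs, giving 6 + 2 = 8 stereoisomers in total.

2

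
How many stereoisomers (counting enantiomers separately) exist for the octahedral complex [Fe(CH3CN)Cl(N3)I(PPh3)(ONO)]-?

30

Exhaustive case analysis gives 15 geometric isomers.
Of these, 15 lack any improper symmetry element and so occur as enantiomeric pairs, giving 15 + 15 = 30 stereoisomers in total.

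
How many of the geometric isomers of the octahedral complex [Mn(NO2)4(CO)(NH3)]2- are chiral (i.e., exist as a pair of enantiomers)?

0

In an octahedral complex each vertex has one trans partner and four cis neighbours.
Working through the distinct placements yields 2 geometric isomers: CO and NH3 mutually trans; CO and NH3 mutually cis.
Each arrangement has an internal mirror plane or centre of symmetry, so none is chiral.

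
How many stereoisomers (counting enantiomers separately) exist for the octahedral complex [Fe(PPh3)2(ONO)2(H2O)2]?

6

An octahedron has six vertices in three trans pairs; every non-trans pair is cis.
Working through the distinct placements yields 5 geometric isomers: PPh3 trans, ONO trans, H2O trans; PPh3 cis, ONO cis, H2O trans; PPh3 trans, ONO cis, H2O cis; PPh3 cis, ONO cis, H2O cis (chiral); PPh3 cis, ONO trans, H2O cis.
One of these lacks any improper symmetry element and so occurs as an enantiomeric pair, giving 5 + 1 = 6 stereoisomers in total.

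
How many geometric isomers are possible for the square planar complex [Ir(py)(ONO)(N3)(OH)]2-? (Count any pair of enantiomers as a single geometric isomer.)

3

A square has two trans pairs of vertices; adjacent vertices are cis.
There are 3 geometric isomers: (N3/ONO trans, OH/py trans); (N3/py trans, OH/ONO trans); (N3/OH trans, ONO/py trans).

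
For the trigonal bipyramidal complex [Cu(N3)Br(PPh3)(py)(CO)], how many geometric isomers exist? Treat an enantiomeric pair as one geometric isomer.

A trigonal bipyramid has two axial and three equatorial sites, which are chemically inequivalent.
Exhaustive case analysis gives 10 geometric isomers.

10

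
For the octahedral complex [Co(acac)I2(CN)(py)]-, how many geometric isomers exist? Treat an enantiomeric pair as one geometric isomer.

4

Each acac is bidentate and must span two cis positions.
There are 4 geometric isomers: I cis (3 arrangements, 2 chiral); I trans.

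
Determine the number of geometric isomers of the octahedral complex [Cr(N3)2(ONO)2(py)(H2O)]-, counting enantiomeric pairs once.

6

The six octahedral sites form three mutually perpendicular trans pairs.
Working through the distinct placements yields 6 geometric isomers: N3 cis, ONO cis (3 arrangements, 2 chiral); N3 cis, ONO trans; N3 trans, ONO cis; N3 trans, ONO trans.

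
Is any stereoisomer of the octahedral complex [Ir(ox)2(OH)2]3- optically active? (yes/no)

The six octahedral sites form three mutually perpendicular trans pairs.
Each ox is bidentate and must span two cis positions.
The distinct arrangements are (2 in all): OH trans; OH cis (chiral).
One of these lacks any improper symmetry element and so occurs as an enantiomeric pair, giving 2 + 1 = 3 stereoisomers in total.

yes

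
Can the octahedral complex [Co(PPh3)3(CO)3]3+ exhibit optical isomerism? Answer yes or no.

The six octahedral sites form three mutually perpendicular trans pairs.
Working through the distinct placements yields 2 geometric isomers: PPh3 mer; PPh3 fac.
Each arrangement has an internal mirror plane or centre of symmetry, so none is chiral.

no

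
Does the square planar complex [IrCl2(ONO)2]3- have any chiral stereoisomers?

no

A square has two trans pairs of vertices; adjacent vertices are cis.
Systematic placement gives 2 geometric isomers: Cl cis; Cl trans.
Each arrangement has an internal mirror plane or centre of symmetry, so none is chiral.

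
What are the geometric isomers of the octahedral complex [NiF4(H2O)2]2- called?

cis and trans

An octahedron has six vertices in three trans pairs; every non-trans pair is cis.
The distinct arrangements are (2 in all): H2O trans; H2O cis.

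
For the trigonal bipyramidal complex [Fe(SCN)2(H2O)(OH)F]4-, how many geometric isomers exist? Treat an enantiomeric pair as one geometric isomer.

7

Systematic enumeration (placing each ligand type in turn and discarding arrangements equivalent by rotation or reflection) gives 7 geometric isomers.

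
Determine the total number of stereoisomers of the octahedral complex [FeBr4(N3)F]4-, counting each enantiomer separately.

2

An octahedron has six vertices in three trans pairs; every non-trans pair is cis.
Working through the distinct placements yields 2 geometric isomers: N3 and F mutually trans; N3 and F mutually cis.
Each arrangement has an internal mirror plane or centre of symmetry, so none is chiral.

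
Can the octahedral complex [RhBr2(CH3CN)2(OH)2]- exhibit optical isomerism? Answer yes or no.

Working through the distinct placements yields 5 geometric isomers: Br trans, CH3CN trans, OH trans; Br trans, CH3CN cis, OH cis; Br cis, CH3CN cis, OH trans; Br cis, CH3CN cis, OH cis (chiral); Br cis, CH3CN trans, OH cis.
One of these lacks any improper symmetry element and so occurs as an enantiomeric pair, giving 5 + 1 = 6 stereoisomers in total.

yes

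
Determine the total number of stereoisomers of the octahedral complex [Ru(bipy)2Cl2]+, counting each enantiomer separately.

In an octahedral complex each vertex has one trans partner and four cis neighbours.
Each bipy is bidentate and must span two cis positions.
Working through the distinct placements yields 2 geometric isomers: Cl trans; Cl cis (chiral).
One of these lacks any improper symmetry element and so occurs as an enantiomeric pair, giving 2 + 1 = 3 stereoisomers in total.

3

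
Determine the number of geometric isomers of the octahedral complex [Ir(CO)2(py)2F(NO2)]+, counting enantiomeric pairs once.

Systematic placement gives 6 geometric isomers: CO trans, py trans; CO trans, py cis; CO cis, py trans; CO cis, py cis (3 arrangements, 2 chiral).

6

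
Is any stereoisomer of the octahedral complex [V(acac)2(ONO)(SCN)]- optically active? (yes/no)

In an octahedral complex each vertex has one trans partner and four cis neighbours.
Each acac is bidentate and must span two cis positions.
The distinct arrangements are (2 in all): ONO and SCN mutually trans; ONO and SCN mutually cis (chiral).
One of these lacks any improper symmetry element and so occurs as an enantiomeric pair, giving 2 + 1 = 3 stereoisomers in total.

yes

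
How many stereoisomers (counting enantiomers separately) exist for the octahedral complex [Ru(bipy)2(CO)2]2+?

3

In an octahedral complex each vertex has one trans partner and four cis neighbours.
Each bipy is bidentate and must span two cis positions.
The distinct arrangements are (2 in all): CO trans; CO cis (chiral).
One of these lacks any improper symmetry element and so occurs as an enantiomeric pair, giving 2 + 1 = 3 stereoisomers in total.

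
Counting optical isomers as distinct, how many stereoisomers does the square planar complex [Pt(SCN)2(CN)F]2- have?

2

A square has two trans pairs of vertices; adjacent vertices are cis.
There are 2 geometric isomers: SCN cis; SCN trans.
Each arrangement has an internal mirror plane or centre of symmetry, so none is chiral.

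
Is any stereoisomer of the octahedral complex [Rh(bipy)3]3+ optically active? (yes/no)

An octahedron has six vertices in three trans pairs; every non-trans pair is cis.
Each bipy is bidentate and must span two cis positions.
Only one geometric arrangement is possible; it has no improper symmetry element, so it exists as a pair of enantiomers (2 stereoisomers).

yes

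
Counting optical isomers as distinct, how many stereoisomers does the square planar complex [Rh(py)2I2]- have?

In a square planar complex each vertex has one trans partner and two cis neighbours.
The distinct arrangements are (2 in all): py cis; py trans.
Each arrangement has an internal mirror plane or centre of symmetry, so none is chiral.

2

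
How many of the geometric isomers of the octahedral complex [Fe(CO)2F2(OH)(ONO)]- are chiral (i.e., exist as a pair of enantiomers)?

In an octahedral complex each vertex has one trans partner and four cis neighbours.
Working through the distinct placements yields 6 geometric isomers: CO trans, F trans; CO trans, F cis; CO cis, F cis (3 arrangements, 2 chiral); CO cis, F trans.
Of these, 2 lack any improper symmetry element and so occur as enantiomeric pairs, giving 6 + 2 = 8 stereoisomers in total.

2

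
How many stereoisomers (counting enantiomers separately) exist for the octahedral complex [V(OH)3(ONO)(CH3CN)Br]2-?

5

The distinct arrangements are (4 in all): OH mer (3 arrangements); OH fac (chiral).
One of these lacks any improper symmetry element and so occurs as an enantiomeric pair, giving 4 + 1 = 5 stereoisomers in total.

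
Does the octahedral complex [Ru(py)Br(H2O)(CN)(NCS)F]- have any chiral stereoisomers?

yes

In an octahedral complex each vertex has one trans partner and four cis neighbours.
Exhaustive case analysis gives 15 geometric isomers.
Of these, 15 lack any improper symmetry element and so occur as enantiomeric pairs, giving 15 + 15 = 30 stereoisomers in total.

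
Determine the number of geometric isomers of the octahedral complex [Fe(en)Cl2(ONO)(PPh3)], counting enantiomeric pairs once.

An octahedron has six vertices in three trans pairs; every non-trans pair is cis.
Each en is bidentate and must span two cis positions.
The distinct arrangements are (4 in all): Cl trans; Cl cis (3 arrangements, 2 chiral).

4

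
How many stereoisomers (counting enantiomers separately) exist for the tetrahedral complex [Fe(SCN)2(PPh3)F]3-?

1

Only one geometric arrangement is possible.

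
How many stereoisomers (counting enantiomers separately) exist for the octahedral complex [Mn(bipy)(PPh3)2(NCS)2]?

4

The six octahedral sites form three mutually perpendicular trans pairs.
Each bipy is bidentate and must span two cis positions.
Working through the distinct placements yields 3 geometric isomers: PPh3 cis, NCS trans; PPh3 cis, NCS cis (chiral); PPh3 trans, NCS cis.
One of these lacks any improper symmetry element and so occurs as an enantiomeric pair, giving 3 + 1 = 4 stereoisomers in total.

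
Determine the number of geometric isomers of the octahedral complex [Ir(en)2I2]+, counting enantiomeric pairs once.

The six octahedral sites form three mutually perpendicular trans pairs.
Each en is bidentate and must span two cis positions.
Working through the distinct placements yields 2 geometric isomers: I trans; I cis (chiral).

2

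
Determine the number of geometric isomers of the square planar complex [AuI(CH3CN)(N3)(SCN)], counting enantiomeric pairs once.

In a square planar complex each vertex has one trans partner and two cis neighbours.
Systematic placement gives 3 geometric isomers: (CH3CN/N3 trans, I/SCN trans); (CH3CN/SCN trans, I/N3 trans); (CH3CN/I trans, N3/SCN trans).

3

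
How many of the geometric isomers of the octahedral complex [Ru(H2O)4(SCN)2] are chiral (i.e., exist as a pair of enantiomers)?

0

An octahedron has six vertices in three trans pairs; every non-trans pair is cis.
Working through the distinct placements yields 2 geometric isomers: SCN trans; SCN cis.
Each arrangement has an internal mirror plane or centre of symmetry, so none is chiral.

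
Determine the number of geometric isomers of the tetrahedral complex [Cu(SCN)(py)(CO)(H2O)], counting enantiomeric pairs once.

1

In a tetrahedral complex all four positions are equivalent and every pair of ligands is adjacent — there is no cis/trans distinction.
Only one geometric arrangement is possible; it has no improper symmetry element, so it exists as a pair of enantiomers (2 stereoisomers).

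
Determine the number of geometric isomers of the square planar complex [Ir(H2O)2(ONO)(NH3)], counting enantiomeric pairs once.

The distinct arrangements are (2 in all): H2O cis; H2O trans.

2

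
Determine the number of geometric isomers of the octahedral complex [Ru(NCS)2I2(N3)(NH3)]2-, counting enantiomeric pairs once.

6

In an octahedral complex each vertex has one trans partner and four cis neighbours.
The distinct arrangements are (6 in all): NCS cis, I trans; NCS trans, I trans; NCS cis, I cis (3 arrangements, 2 chiral); NCS trans, I cis.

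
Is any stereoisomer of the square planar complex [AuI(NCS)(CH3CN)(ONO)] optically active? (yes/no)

A square has two trans pairs of vertices; adjacent vertices are cis.
Working through the distinct placements yields 3 geometric isomers: (CH3CN/NCS trans, I/ONO trans); (CH3CN/ONO trans, I/NCS trans); (CH3CN/I trans, NCS/ONO trans).
Each arrangement has an internal mirror plane or centre of symmetry, so none is chiral.

no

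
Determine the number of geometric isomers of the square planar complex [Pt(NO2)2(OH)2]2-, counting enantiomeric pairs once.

2

A square has two trans pairs of vertices; adjacent vertices are cis.
There are 2 geometric isomers: NO2 cis; NO2 trans.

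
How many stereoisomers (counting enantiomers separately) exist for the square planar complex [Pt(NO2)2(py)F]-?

2

There are 2 geometric isomers: NO2 cis; NO2 trans.
Each arrangement has an internal mirror plane or centre of symmetry, so none is chiral.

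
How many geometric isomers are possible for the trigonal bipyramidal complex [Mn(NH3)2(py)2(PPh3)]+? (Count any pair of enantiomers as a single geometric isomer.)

5

Placing the ligands in turn and identifying arrangements related by rotation or reflection leaves 5 distinct geometric isomers.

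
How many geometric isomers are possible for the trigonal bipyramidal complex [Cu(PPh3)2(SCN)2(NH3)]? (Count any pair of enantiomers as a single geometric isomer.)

In a trigonal bipyramid the two axial positions differ from the three equatorial ones.
Placing the ligands in turn and identifying arrangements related by rotation or reflection leaves 5 distinct geometric isomers.

5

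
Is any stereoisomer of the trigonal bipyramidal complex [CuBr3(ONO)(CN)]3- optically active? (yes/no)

no

In a trigonal bipyramid the two axial positions differ from the three equatorial ones.
Working through the distinct placements yields 4 geometric isomers: ONO equatorial, CN equatorial; ONO equatorial, CN axial; ONO axial, CN equatorial; ONO axial, CN axial.
Each arrangement has an internal mirror plane or centre of symmetry, so none is chiral.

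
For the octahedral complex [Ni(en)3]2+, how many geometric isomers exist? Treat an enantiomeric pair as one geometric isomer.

In an octahedral complex each vertex has one trans partner and four cis neighbours.
Each en is bidentate and must span two cis positions.
Only one geometric arrangement is possible; it has no improper symmetry element, so it exists as a pair of enantiomers (2 stereoisomers).

1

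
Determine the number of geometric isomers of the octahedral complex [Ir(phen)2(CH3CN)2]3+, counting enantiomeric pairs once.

In an octahedral complex each vertex has one trans partner and four cis neighbours.
Each phen is bidentate and must span two cis positions.
Working through the distinct placements yields 2 geometric isomers: CH3CN trans; CH3CN cis (chiral).

2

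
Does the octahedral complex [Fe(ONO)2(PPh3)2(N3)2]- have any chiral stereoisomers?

The six octahedral sites form three mutually perpendicular trans pairs.
Systematic placement gives 5 geometric isomers: ONO trans, PPh3 trans, N3 trans; ONO cis, PPh3 cis, N3 trans; ONO cis, PPh3 trans, N3 cis; ONO cis, PPh3 cis, N3 cis (chiral); ONO trans, PPh3 cis, N3 cis.
One of these lacks any improper symmetry element and so occurs as an enantiomeric pair, giving 5 + 1 = 6 stereoisomers in total.

yes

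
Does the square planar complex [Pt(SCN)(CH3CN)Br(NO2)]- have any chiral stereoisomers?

no

In a square planar complex each vertex has one trans partner and two cis neighbours.
The distinct arrangements are (3 in all): (Br/NO2 trans, CH3CN/SCN trans); (Br/SCN trans, CH3CN/NO2 trans); (Br/CH3CN trans, NO2/SCN trans).
Each arrangement has an internal mirror plane or centre of symmetry, so none is chiral.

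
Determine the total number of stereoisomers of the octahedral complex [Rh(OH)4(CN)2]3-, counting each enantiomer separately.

The six octahedral sites form three mutually perpendicular trans pairs.
There are 2 geometric isomers: CN trans; CN cis.
Each arrangement has an internal mirror plane or centre of symmetry, so none is chiral.

2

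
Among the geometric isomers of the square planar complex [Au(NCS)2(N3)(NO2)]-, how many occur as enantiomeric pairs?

In a square planar complex each vertex has one trans partner and two cis neighbours.
Working through the distinct placements yields 2 geometric isomers: NCS cis; NCS trans.
Each arrangement has an internal mirror plane or centre of symmetry, so none is chiral.

0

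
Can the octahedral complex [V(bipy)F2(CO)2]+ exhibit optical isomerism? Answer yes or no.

yes

An octahedron has six vertices in three trans pairs; every non-trans pair is cis.
Each bipy is bidentate and must span two cis positions.
There are 3 geometric isomers: F cis, CO trans; F cis, CO cis (chiral); F trans, CO cis.
One of these lacks any improper symmetry element and so occurs as an enantiomeric pair, giving 3 + 1 = 4 stereoisomers in total.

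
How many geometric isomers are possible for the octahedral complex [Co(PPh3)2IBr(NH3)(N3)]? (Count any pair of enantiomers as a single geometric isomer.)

Systematic enumeration (placing each ligand type in turn and discarding arrangements equivalent by rotation or reflection) gives 9 geometric isomers.

9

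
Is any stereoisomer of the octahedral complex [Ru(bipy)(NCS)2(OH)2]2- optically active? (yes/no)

The six octahedral sites form three mutually perpendicular trans pairs.
Each bipy is bidentate and must span two cis positions.
The distinct arrangements are (3 in all): NCS trans, OH cis; NCS cis, OH cis (chiral); NCS cis, OH trans.
One of these lacks any improper symmetry element and so occurs as an enantiomeric pair, giving 3 + 1 = 4 stereoisomers in total.

yes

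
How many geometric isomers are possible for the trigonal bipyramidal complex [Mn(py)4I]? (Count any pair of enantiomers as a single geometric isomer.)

In a trigonal bipyramid the two axial positions differ from the three equatorial ones.
There are 2 geometric isomers: I axial; I equatorial.

2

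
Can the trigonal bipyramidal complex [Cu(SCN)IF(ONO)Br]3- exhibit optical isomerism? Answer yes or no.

yes

In a trigonal bipyramid the two axial positions differ from the three equatorial ones.
Exhaustive case analysis gives 10 geometric isomers.
Of these, 10 lack any improper symmetry element and so occur as enantiomeric pairs, giving 10 + 10 = 20 stereoisomers in total.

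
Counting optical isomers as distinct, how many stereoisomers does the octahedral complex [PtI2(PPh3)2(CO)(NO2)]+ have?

The distinct arrangements are (6 in all): I cis, PPh3 trans; I cis, PPh3 cis (3 arrangements, 2 chiral); I trans, PPh3 trans; I trans, PPh3 cis.
Of these, 2 lack any improper symmetry element and so occur as enantiomeric pairs, giving 6 + 2 = 8 stereoisomers in total.

8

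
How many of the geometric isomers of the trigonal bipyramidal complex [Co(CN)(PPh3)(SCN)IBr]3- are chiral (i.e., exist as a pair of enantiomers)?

A trigonal bipyramid has two axial and three equatorial sites, which are chemically inequivalent.
Exhaustive case analysis gives 10 geometric isomers.
Of these, 10 lack any improper symmetry element and so occur as enantiomeric pairs, giving 10 + 10 = 20 stereoisomers in total.

10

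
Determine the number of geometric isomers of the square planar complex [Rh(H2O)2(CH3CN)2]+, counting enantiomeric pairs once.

A square has two trans pairs of vertices; adjacent vertices are cis.
Working through the distinct placements yields 2 geometric isomers: H2O cis; H2O trans.

2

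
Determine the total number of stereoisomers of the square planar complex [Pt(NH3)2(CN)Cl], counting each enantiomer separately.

A square has two trans pairs of vertices; adjacent vertices are cis.
Working through the distinct placements yields 2 geometric isomers: NH3 cis; NH3 trans.
Each arrangement has an internal mirror plane or centre of symmetry, so none is chiral.

2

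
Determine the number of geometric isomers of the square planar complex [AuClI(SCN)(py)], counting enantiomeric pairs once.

3

In a square planar complex each vertex has one trans partner and two cis neighbours.
The distinct arrangements are (3 in all): (Cl/SCN trans, I/py trans); (Cl/py trans, I/SCN trans); (Cl/I trans, SCN/py trans).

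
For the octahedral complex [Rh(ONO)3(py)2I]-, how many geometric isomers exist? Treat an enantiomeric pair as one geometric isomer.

3

In an octahedral complex each vertex has one trans partner and four cis neighbours.
Systematic placement gives 3 geometric isomers: ONO mer, py trans; ONO fac, py cis; ONO mer, py cis.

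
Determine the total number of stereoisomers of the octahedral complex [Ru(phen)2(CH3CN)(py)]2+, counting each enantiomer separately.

3

Each phen is bidentate and must span two cis positions.
Working through the distinct placements yields 2 geometric isomers: CH3CN and py mutually cis (chiral); CH3CN and py mutually trans.
One of these lacks any improper symmetry element and so occurs as an enantiomeric pair, giving 2 + 1 = 3 stereoisomers in total.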